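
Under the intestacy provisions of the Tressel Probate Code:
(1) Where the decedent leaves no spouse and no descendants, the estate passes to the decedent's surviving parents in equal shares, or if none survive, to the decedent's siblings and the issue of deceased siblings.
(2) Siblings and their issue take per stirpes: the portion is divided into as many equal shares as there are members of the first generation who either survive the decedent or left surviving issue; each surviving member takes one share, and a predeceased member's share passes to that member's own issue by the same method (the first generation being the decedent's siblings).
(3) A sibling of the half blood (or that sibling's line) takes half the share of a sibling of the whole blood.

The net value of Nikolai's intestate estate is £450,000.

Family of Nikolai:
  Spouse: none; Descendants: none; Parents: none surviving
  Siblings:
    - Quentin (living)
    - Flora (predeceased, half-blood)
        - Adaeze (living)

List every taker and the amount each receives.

The entire £450,000 passes to the siblings and their issue.
Counting each half-blood sibling's line as half a unit, there are 3/2 units in £450,000, so one unit is £300,000. Whole-blood lines (Quentin) take £300,000 each; half-blood lines (Flora) take £150,000 each.
Flora's share (£150,000) passes entirely to Adaeze.

Quentin: £300,000; Adaeze: £150,000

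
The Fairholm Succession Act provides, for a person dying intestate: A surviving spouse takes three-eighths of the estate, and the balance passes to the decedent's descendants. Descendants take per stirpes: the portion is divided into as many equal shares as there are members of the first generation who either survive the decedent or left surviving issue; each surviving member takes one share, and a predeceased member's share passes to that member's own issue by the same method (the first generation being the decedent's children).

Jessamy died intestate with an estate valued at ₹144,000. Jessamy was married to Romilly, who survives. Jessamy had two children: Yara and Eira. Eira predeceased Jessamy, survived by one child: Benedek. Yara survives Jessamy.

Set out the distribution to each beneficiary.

Romilly takes three-eighths of ₹144,000 = ₹54,000. The remaining ₹90,000 passes to the descendants.
The descendants' portion (₹90,000) is divided into 2 shares of ₹45,000: Yara takes ₹45,000; Eira's ₹45,000 share passes to Eira's issue.
Eira's share (₹45,000) passes entirely to Benedek.

Romilly: ₹54,000; Yara: ₹45,000; Benedek: ₹45,000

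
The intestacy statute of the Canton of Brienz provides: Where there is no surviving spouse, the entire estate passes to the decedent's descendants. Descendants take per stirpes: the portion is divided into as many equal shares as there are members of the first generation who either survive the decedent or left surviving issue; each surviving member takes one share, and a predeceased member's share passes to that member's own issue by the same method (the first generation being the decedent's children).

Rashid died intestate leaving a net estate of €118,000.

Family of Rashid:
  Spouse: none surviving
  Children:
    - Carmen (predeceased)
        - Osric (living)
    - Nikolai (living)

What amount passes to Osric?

The entire €118,000 passes to the descendants.
That amount (€118,000) is divided into 2 shares of €59,000: Nikolai takes €59,000; Carmen's €59,000 share passes to Carmen's issue.
Carmen's share (€59,000) passes entirely to Osric.

Osric receives €59,000.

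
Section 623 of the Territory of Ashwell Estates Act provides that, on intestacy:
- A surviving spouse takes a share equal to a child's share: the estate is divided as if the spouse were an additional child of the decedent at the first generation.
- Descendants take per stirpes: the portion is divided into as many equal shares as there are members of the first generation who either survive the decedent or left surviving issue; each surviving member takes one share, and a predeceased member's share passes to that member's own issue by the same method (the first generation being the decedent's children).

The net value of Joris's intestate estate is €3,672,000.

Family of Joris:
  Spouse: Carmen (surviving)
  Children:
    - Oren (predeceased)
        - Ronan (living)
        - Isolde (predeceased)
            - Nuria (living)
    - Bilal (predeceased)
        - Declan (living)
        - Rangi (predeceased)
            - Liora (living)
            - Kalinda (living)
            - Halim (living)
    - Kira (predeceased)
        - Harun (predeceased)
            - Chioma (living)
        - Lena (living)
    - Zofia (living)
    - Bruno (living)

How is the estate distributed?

Carmen: €612,000; Ronan: €306,000; Nuria: €306,000; Declan: €306,000; Liora: €102,000; Kalinda: €102,000; Halim: €102,000; Chioma: €306,000; Lena: €306,000; Zofia: €612,000; Bruno: €612,000

The spouse counts as an additional share at the children's level, so there are 6 primary shares of €612,000. Carmen takes one such share (€612,000).
The children's combined portion (€3,060,000) is divided into 5 shares of €612,000: Zofia and Bruno each take €612,000; Oren's €612,000 share passes to Oren's issue; Bilal's €612,000 share passes to Bilal's issue; Kira's €612,000 share passes to Kira's issue.
Oren's share (€612,000) is divided into 2 shares of €306,000: Ronan takes €306,000; Isolde's €306,000 share passes to Isolde's issue.
Isolde's share (€306,000) passes entirely to Nuria.
Bilal's share (€612,000) is divided into 2 shares of €306,000: Declan takes €306,000; Rangi's €306,000 share passes to Rangi's issue.
Rangi's share (€306,000) is divided into 3 shares of €102,000: Liora, Kalinda, and Halim each take €102,000.
Kira's share (€612,000) is divided into 2 shares of €306,000: Lena takes €306,000; Harun's €306,000 share passes to Harun's issue.
Harun's share (€306,000) passes entirely to Chioma.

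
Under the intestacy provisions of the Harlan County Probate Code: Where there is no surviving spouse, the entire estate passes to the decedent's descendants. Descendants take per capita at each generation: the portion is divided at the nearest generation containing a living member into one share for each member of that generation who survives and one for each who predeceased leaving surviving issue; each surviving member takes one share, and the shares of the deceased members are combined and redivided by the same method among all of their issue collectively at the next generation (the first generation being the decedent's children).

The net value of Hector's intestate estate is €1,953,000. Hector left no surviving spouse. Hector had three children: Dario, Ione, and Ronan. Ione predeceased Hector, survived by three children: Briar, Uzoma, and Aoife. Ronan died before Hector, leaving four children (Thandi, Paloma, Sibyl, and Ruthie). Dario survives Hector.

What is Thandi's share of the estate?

Thandi receives €186,000.

The entire €1,953,000 passes to the descendants.
That amount (€1,953,000) is divided at the children's generation into 3 shares of €651,000. Dario takes €651,000. The 2 shares of the deceased (Ione and Ronan) are combined into a pool of €1,302,000.
That pool (€1,302,000) is divided at the grandchildren's generation equally among Briar, Uzoma, Aoife, Thandi, Paloma, Sibyl, and Ruthie: €186,000 each.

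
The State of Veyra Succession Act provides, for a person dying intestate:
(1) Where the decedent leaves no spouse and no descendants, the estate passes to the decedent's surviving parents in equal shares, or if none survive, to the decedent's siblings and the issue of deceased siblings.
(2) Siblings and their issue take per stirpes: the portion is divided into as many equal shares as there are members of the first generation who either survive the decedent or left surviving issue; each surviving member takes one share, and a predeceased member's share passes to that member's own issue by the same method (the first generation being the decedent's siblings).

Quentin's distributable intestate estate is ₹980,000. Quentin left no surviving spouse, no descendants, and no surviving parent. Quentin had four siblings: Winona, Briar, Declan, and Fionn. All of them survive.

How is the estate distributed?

Winona: ₹245,000; Briar: ₹245,000; Declan: ₹245,000; Fionn: ₹245,000

The entire ₹980,000 passes to the siblings and their issue.
That amount (₹980,000) is divided into 4 shares of ₹245,000: Winona, Briar, Declan, and Fionn each take ₹245,000.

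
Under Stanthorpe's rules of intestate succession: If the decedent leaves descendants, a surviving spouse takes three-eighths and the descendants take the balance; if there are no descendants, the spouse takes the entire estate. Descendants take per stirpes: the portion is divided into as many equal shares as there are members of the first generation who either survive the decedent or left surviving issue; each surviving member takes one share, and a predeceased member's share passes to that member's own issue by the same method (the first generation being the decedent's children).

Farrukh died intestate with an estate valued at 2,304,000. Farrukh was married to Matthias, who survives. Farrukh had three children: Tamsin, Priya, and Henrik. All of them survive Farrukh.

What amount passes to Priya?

Priya receives 480,000.

Matthias takes three-eighths of 2,304,000 = 864,000. The remaining 1,440,000 passes to the descendants.
The descendants' portion (1,440,000) is divided into 3 shares of 480,000: Tamsin, Priya, and Henrik each take 480,000.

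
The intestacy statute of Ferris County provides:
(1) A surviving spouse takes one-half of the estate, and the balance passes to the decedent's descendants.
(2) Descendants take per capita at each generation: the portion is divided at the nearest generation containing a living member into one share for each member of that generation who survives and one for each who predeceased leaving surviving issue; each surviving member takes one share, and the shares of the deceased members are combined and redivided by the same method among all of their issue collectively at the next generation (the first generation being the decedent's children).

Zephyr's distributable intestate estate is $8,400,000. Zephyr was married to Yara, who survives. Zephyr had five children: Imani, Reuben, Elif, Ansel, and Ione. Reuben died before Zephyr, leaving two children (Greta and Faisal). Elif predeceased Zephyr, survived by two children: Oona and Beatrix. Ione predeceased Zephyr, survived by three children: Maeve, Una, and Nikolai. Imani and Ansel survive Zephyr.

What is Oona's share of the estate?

Yara takes one-half of $8,400,000 = $4,200,000. The remaining $4,200,000 passes to the descendants.
The descendants' portion ($4,200,000) is divided at the children's generation into 5 shares of $840,000. Imani and Ansel each take $840,000. The 3 shares of the deceased (Reuben, Elif, and Ione) are combined into a pool of $2,520,000.
That pool ($2,520,000) is divided at the grandchildren's generation equally among Greta, Faisal, Oona, Beatrix, Maeve, Una, and Nikolai: $360,000 each.

Oona receives $360,000.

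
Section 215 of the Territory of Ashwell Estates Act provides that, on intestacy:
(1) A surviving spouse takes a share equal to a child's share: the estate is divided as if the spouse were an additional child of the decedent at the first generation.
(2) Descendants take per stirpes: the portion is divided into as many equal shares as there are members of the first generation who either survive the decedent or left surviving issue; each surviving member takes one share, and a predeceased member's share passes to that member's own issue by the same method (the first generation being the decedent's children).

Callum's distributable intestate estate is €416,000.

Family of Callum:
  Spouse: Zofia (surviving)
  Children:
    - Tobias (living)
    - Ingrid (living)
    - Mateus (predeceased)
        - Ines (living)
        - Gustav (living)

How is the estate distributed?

Zofia: €104,000; Tobias: €104,000; Ingrid: €104,000; Ines: €52,000; Gustav: €52,000

The spouse counts as an additional share at the children's level, so there are 4 primary shares of €104,000. Zofia takes one such share (€104,000).
The children's combined portion (€312,000) is divided into 3 shares of €104,000: Tobias and Ingrid each take €104,000; Mateus's €104,000 share passes to Mateus's issue.
Mateus's share (€104,000) is divided into 2 shares of €52,000: Ines and Gustav each take €52,000.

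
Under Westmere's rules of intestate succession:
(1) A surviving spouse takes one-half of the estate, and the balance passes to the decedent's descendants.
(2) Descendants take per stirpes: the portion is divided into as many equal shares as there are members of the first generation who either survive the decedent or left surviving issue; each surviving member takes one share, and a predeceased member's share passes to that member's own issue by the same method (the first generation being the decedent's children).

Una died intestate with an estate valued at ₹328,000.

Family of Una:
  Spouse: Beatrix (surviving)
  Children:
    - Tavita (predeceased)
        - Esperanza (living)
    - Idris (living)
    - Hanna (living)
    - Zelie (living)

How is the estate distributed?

Beatrix takes one-half of ₹328,000 = ₹164,000. The remaining ₹164,000 passes to the descendants.
The descendants' portion (₹164,000) is divided into 4 shares of ₹41,000: Idris, Hanna, and Zelie each take ₹41,000; Tavita's ₹41,000 share passes to Tavita's issue.
Tavita's share (₹41,000) passes entirely to Esperanza.

Beatrix: ₹164,000; Esperanza: ₹41,000; Idris: ₹41,000; Hanna: ₹41,000; Zelie: ₹41,000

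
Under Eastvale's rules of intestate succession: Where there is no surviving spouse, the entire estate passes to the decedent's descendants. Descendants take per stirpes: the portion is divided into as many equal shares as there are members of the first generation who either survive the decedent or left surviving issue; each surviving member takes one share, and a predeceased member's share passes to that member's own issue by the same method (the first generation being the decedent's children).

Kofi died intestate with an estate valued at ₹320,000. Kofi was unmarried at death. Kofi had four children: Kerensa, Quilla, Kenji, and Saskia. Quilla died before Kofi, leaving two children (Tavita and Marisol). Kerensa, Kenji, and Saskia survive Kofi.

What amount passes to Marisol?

The entire ₹320,000 passes to the descendants.
That amount (₹320,000) is divided into 4 shares of ₹80,000: Kerensa, Kenji, and Saskia each take ₹80,000; Quilla's ₹80,000 share passes to Quilla's issue.
Quilla's share (₹80,000) is divided into 2 shares of ₹40,000: Tavita and Marisol each take ₹40,000.

Marisol receives ₹40,000.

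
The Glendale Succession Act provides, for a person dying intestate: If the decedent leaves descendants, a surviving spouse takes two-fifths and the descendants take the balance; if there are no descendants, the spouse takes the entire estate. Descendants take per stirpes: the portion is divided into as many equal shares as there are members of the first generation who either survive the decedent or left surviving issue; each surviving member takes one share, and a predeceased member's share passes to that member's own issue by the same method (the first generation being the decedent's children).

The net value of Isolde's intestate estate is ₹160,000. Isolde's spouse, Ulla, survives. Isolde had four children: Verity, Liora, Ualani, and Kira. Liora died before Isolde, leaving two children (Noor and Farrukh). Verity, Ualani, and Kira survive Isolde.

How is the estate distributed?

Ulla: ₹64,000; Verity: ₹24,000; Noor: ₹12,000; Farrukh: ₹12,000; Ualani: ₹24,000; Kira: ₹24,000

Ulla takes two-fifths of ₹160,000 = ₹64,000. The remaining ₹96,000 passes to the descendants.
The descendants' portion (₹96,000) is divided into 4 shares of ₹24,000: Verity, Ualani, and Kira each take ₹24,000; Liora's ₹24,000 share passes to Liora's issue.
Liora's share (₹24,000) is divided into 2 shares of ₹12,000: Noor and Farrukh each take ₹12,000.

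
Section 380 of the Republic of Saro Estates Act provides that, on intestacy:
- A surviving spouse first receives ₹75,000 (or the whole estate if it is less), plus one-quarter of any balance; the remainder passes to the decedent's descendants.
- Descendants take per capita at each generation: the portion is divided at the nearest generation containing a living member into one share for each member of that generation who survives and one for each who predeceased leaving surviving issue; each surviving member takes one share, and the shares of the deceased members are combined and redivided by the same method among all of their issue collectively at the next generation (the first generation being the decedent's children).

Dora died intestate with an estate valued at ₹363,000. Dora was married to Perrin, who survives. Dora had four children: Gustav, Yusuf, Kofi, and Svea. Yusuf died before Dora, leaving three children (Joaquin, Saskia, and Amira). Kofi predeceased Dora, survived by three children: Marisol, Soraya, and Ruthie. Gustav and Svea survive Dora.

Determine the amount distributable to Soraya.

Soraya receives ₹18,000.

Perrin first takes ₹75,000, leaving a balance of ₹288,000. Perrin then takes one-quarter of the balance (₹72,000), for a total of ₹147,000. The remaining ₹216,000 passes to the descendants.
The descendants' portion (₹216,000) is divided at the children's generation into 4 shares of ₹54,000. Gustav and Svea each take ₹54,000. The 2 shares of the deceased (Yusuf and Kofi) are combined into a pool of ₹108,000.
That pool (₹108,000) is divided at the grandchildren's generation equally among Joaquin, Saskia, Amira, Marisol, Soraya, and Ruthie: ₹18,000 each.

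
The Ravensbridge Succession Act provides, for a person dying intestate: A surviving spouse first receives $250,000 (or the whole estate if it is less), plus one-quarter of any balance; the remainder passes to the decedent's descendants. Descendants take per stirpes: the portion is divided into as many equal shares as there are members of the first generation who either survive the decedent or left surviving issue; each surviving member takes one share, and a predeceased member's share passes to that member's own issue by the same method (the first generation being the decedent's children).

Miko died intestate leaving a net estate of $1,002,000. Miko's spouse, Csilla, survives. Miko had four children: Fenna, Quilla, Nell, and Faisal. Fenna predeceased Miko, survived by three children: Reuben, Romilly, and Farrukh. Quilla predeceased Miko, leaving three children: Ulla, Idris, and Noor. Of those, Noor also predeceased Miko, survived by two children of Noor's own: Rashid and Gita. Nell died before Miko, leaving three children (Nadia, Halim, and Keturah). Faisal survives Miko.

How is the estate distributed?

Csilla first takes $250,000, leaving a balance of $752,000. Csilla then takes one-quarter of the balance ($188,000), for a total of $438,000. The remaining $564,000 passes to the descendants.
The descendants' portion ($564,000) is divided into 4 shares of $141,000: Faisal takes $141,000; Fenna's $141,000 share passes to Fenna's issue; Quilla's $141,000 share passes to Quilla's issue; Nell's $141,000 share passes to Nell's issue.
Fenna's share ($141,000) is divided into 3 shares of $47,000: Reuben, Romilly, and Farrukh each take $47,000.
Quilla's share ($141,000) is divided into 3 shares of $47,000: Ulla and Idris each take $47,000; Noor's $47,000 share passes to Noor's issue.
Noor's share ($47,000) is divided into 2 shares of $23,500: Rashid and Gita each take $23,500.
Nell's share ($141,000) is divided into 3 shares of $47,000: Nadia, Halim, and Keturah each take $47,000.

Csilla: $438,000; Reuben: $47,000; Romilly: $47,000; Farrukh: $47,000; Ulla: $47,000; Idris: $47,000; Rashid: $23,500; Gita: $23,500; Nadia: $47,000; Halim: $47,000; Keturah: $47,000; Faisal: $141,000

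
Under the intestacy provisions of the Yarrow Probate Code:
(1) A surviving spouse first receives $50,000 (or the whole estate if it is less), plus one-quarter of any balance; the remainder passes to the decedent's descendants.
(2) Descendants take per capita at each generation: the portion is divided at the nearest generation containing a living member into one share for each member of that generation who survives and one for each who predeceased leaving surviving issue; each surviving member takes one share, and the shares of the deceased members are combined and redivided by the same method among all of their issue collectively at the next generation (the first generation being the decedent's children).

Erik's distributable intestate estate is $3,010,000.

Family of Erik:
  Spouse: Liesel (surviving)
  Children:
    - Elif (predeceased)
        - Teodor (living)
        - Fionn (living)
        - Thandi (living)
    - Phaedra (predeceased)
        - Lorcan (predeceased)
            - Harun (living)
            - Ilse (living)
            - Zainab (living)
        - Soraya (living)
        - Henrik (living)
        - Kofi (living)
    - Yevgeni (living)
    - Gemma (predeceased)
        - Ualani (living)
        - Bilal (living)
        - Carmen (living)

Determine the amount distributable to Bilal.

Liesel first takes $50,000, leaving a balance of $2,960,000. Liesel then takes one-quarter of the balance ($740,000), for a total of $790,000. The remaining $2,220,000 passes to the descendants.
The descendants' portion ($2,220,000) is divided at the children's generation into 4 shares of $555,000. Yevgeni takes $555,000. The 3 shares of the deceased (Elif, Phaedra, and Gemma) are combined into a pool of $1,665,000.
That pool ($1,665,000) is divided at the grandchildren's generation into 10 shares of $166,500. Teodor, Fionn, Thandi, Soraya, Henrik, Kofi, Ualani, Bilal, and Carmen each take $166,500. The remaining share for the deceased Lorcan ($166,500) is carried to the next generation.
That pool ($166,500) is divided at the great-grandchildren's generation equally among Harun, Ilse, and Zainab: $55,500 each.

Bilal receives $166,500.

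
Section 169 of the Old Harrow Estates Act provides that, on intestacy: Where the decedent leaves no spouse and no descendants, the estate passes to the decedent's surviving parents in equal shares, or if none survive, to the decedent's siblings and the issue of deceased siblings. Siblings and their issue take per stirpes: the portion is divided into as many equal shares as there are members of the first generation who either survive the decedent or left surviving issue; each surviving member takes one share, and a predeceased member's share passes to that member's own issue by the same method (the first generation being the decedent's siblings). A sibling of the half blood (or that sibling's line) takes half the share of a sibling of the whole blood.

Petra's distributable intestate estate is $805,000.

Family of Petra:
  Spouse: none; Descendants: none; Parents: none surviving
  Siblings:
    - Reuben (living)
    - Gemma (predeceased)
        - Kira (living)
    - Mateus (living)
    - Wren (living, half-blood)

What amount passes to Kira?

The entire $805,000 passes to the siblings and their issue.
Counting each half-blood sibling's line as half a unit, there are 7/2 units in $805,000, so one unit is $230,000. Whole-blood lines (Reuben, Gemma, and Mateus) take $230,000 each; half-blood lines (Wren) take $115,000 each.
Gemma's share ($230,000) passes entirely to Kira.

Kira receives $230,000.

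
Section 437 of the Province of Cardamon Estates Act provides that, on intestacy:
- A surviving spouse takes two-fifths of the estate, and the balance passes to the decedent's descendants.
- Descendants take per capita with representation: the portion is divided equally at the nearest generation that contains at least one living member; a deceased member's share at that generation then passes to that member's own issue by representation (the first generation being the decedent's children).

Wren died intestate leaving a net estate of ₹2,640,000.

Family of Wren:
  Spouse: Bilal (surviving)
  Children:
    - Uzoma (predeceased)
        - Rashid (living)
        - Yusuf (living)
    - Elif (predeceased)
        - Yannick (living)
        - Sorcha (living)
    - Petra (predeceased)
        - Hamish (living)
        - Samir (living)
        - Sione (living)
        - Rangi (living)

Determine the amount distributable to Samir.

Bilal takes two-fifths of ₹2,640,000 = ₹1,056,000. The remaining ₹1,584,000 passes to the descendants.
No child survives, so the initial division is made at the grandchildren's generation.
The descendants' portion (₹1,584,000) is divided into 8 shares of ₹198,000: Rashid, Yusuf, Yannick, Sorcha, Hamish, Samir, Sione, and Rangi each take ₹198,000.

Samir receives ₹198,000.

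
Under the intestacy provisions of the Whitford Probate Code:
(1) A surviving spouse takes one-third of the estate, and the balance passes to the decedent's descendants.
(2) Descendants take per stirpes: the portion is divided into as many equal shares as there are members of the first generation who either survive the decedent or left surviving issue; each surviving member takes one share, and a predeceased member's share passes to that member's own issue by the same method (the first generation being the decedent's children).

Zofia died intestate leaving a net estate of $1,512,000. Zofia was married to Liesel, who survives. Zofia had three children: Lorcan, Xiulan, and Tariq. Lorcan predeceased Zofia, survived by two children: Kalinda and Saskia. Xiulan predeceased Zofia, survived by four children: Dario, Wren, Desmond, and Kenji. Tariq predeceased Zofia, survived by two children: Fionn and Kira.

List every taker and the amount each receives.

Liesel takes one-third of $1,512,000 = $504,000. The remaining $1,008,000 passes to the descendants.
The descendants' portion ($1,008,000) is divided into 3 shares of $336,000: Lorcan's $336,000 share passes to Lorcan's issue; Xiulan's $336,000 share passes to Xiulan's issue; Tariq's $336,000 share passes to Tariq's issue.
Lorcan's share ($336,000) is divided into 2 shares of $168,000: Kalinda and Saskia each take $168,000.
Xiulan's share ($336,000) is divided into 4 shares of $84,000: Dario, Wren, Desmond, and Kenji each take $84,000.
Tariq's share ($336,000) is divided into 2 shares of $168,000: Fionn and Kira each take $168,000.

Liesel: $504,000; Kalinda: $168,000; Saskia: $168,000; Dario: $84,000; Wren: $84,000; Desmond: $84,000; Kenji: $84,000; Fionn: $168,000; Kira: $168,000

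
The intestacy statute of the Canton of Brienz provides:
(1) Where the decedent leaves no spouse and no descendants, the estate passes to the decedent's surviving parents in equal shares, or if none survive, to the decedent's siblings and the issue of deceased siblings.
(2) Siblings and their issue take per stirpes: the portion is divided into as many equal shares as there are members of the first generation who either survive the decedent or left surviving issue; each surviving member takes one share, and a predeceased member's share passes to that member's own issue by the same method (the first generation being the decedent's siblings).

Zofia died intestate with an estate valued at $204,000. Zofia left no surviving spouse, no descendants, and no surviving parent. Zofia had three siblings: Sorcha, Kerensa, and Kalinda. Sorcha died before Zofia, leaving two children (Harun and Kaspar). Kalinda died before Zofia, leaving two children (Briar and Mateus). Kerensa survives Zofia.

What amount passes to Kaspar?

The entire $204,000 passes to the siblings and their issue.
That amount ($204,000) is divided into 3 shares of $68,000: Kerensa takes $68,000; Sorcha's $68,000 share passes to Sorcha's issue; Kalinda's $68,000 share passes to Kalinda's issue.
Sorcha's share ($68,000) is divided into 2 shares of $34,000: Harun and Kaspar each take $34,000.
Kalinda's share ($68,000) is divided into 2 shares of $34,000: Briar and Mateus each take $34,000.

Kaspar receives $34,000.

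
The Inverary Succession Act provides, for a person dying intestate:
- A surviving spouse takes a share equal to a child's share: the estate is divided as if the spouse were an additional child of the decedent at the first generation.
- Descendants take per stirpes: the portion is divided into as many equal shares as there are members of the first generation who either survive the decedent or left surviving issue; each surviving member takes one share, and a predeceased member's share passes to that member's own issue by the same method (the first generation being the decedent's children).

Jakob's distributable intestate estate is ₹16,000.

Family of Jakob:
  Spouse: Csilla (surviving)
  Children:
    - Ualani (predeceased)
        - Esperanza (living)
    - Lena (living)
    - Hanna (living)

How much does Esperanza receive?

The spouse counts as an additional share at the children's level, so there are 4 primary shares of ₹4,000. Csilla takes one such share (₹4,000).
The children's combined portion (₹12,000) is divided into 3 shares of ₹4,000: Lena and Hanna each take ₹4,000; Ualani's ₹4,000 share passes to Ualani's issue.
Ualani's share (₹4,000) passes entirely to Esperanza.

Esperanza receives ₹4,000.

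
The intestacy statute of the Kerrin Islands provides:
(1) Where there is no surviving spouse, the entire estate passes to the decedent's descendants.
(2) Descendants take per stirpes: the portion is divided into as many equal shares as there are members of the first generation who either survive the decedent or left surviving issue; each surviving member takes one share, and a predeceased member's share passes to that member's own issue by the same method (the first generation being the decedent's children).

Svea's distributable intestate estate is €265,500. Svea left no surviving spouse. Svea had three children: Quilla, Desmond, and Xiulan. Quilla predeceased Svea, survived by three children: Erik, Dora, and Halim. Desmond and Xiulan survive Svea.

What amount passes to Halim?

The entire €265,500 passes to the descendants.
That amount (€265,500) is divided into 3 shares of €88,500: Desmond and Xiulan each take €88,500; Quilla's €88,500 share passes to Quilla's issue.
Quilla's share (€88,500) is divided into 3 shares of €29,500: Erik, Dora, and Halim each take €29,500.

Halim receives €29,500.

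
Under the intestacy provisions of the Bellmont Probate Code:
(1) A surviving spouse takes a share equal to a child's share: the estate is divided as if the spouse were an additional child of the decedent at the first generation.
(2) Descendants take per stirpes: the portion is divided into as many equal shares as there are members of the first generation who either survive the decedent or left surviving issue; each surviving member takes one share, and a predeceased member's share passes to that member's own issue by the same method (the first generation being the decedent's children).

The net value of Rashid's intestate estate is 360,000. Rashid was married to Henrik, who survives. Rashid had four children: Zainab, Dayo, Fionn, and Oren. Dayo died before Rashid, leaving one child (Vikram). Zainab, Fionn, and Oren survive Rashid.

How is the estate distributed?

Henrik: 72,000; Zainab: 72,000; Vikram: 72,000; Fionn: 72,000; Oren: 72,000

The spouse counts as an additional share at the children's level, so there are 5 primary shares of 72,000. Henrik takes one such share (72,000).
The children's combined portion (288,000) is divided into 4 shares of 72,000: Zainab, Fionn, and Oren each take 72,000; Dayo's 72,000 share passes to Dayo's issue.
Dayo's share (72,000) passes entirely to Vikram.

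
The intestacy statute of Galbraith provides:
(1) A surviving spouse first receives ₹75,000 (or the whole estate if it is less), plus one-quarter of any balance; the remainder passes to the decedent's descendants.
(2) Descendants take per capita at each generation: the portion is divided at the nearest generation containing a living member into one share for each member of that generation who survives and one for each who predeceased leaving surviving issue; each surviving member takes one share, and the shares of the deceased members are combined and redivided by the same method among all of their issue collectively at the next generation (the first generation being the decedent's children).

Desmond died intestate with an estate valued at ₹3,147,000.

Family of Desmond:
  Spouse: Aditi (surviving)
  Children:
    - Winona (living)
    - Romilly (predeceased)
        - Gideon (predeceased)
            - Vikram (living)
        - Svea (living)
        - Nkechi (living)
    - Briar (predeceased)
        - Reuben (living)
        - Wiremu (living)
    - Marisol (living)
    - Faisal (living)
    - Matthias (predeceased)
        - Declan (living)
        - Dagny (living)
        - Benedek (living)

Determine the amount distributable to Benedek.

Benedek receives ₹144,000.

Aditi first takes ₹75,000, leaving a balance of ₹3,072,000. Aditi then takes one-quarter of the balance (₹768,000), for a total of ₹843,000. The remaining ₹2,304,000 passes to the descendants.
The descendants' portion (₹2,304,000) is divided at the children's generation into 6 shares of ₹384,000. Winona, Marisol, and Faisal each take ₹384,000. The 3 shares of the deceased (Romilly, Briar, and Matthias) are combined into a pool of ₹1,152,000.
That pool (₹1,152,000) is divided at the grandchildren's generation into 8 shares of ₹144,000. Svea, Nkechi, Reuben, Wiremu, Declan, Dagny, and Benedek each take ₹144,000. The remaining share for the deceased Gideon (₹144,000) is carried to the next generation.
That pool (₹144,000) passes entirely to Vikram, the sole taker at the great-grandchildren's generation.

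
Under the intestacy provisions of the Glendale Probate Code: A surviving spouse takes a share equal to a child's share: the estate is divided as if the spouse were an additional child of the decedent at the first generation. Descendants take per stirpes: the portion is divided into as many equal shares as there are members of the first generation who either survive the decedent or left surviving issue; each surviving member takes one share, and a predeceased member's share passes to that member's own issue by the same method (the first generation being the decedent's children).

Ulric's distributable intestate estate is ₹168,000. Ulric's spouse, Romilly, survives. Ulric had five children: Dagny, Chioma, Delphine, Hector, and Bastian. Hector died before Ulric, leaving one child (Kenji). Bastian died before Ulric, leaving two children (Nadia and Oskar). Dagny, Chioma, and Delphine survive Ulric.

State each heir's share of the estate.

The spouse counts as an additional share at the children's level, so there are 6 primary shares of ₹28,000. Romilly takes one such share (₹28,000).
The children's combined portion (₹140,000) is divided into 5 shares of ₹28,000: Dagny, Chioma, and Delphine each take ₹28,000; Hector's ₹28,000 share passes to Hector's issue; Bastian's ₹28,000 share passes to Bastian's issue.
Hector's share (₹28,000) passes entirely to Kenji.
Bastian's share (₹28,000) is divided into 2 shares of ₹14,000: Nadia and Oskar each take ₹14,000.

Romilly: ₹28,000; Dagny: ₹28,000; Chioma: ₹28,000; Delphine: ₹28,000; Kenji: ₹28,000; Nadia: ₹14,000; Oskar: ₹14,000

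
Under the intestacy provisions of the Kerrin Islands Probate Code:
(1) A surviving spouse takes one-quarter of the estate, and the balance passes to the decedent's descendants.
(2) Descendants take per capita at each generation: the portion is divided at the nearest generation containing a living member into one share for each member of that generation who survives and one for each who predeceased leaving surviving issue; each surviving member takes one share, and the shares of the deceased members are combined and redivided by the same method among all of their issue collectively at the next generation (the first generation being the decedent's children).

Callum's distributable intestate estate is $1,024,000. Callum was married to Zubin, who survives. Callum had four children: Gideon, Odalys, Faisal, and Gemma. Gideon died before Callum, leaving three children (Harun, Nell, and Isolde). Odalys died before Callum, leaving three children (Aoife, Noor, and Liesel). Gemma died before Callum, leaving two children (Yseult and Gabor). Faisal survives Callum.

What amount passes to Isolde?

Isolde receives $72,000.

Zubin takes one-quarter of $1,024,000 = $256,000. The remaining $768,000 passes to the descendants.
The descendants' portion ($768,000) is divided at the children's generation into 4 shares of $192,000. Faisal takes $192,000. The 3 shares of the deceased (Gideon, Odalys, and Gemma) are combined into a pool of $576,000.
That pool ($576,000) is divided at the grandchildren's generation equally among Harun, Nell, Isolde, Aoife, Noor, Liesel, Yseult, and Gabor: $72,000 each.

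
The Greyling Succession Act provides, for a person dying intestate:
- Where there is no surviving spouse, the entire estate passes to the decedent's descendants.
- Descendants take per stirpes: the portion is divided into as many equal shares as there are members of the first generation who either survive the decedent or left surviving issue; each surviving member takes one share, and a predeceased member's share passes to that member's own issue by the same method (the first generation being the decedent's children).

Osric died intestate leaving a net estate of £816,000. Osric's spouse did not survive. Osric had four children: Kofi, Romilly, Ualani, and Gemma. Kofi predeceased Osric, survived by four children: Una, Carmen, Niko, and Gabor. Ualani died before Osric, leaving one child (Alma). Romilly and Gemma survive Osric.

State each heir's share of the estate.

The entire £816,000 passes to the descendants.
That amount (£816,000) is divided into 4 shares of £204,000: Romilly and Gemma each take £204,000; Kofi's £204,000 share passes to Kofi's issue; Ualani's £204,000 share passes to Ualani's issue.
Kofi's share (£204,000) is divided into 4 shares of £51,000: Una, Carmen, Niko, and Gabor each take £51,000.
Ualani's share (£204,000) passes entirely to Alma.

Una: £51,000; Carmen: £51,000; Niko: £51,000; Gabor: £51,000; Romilly: £204,000; Alma: £204,000; Gemma: £204,000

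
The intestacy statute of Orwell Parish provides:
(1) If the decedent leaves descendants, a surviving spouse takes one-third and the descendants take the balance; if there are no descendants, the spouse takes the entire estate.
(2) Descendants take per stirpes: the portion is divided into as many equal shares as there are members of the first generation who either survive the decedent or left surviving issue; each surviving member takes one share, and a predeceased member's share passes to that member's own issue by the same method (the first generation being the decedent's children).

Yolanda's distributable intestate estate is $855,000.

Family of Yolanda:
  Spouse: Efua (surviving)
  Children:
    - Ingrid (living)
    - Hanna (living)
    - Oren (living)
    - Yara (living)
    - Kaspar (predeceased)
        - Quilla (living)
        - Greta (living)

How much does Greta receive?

Greta receives $57,000.

Efua takes one-third of $855,000 = $285,000. The remaining $570,000 passes to the descendants.
The descendants' portion ($570,000) is divided into 5 shares of $114,000: Ingrid, Hanna, Oren, and Yara each take $114,000; Kaspar's $114,000 share passes to Kaspar's issue.
Kaspar's share ($114,000) is divided into 2 shares of $57,000: Quilla and Greta each take $57,000.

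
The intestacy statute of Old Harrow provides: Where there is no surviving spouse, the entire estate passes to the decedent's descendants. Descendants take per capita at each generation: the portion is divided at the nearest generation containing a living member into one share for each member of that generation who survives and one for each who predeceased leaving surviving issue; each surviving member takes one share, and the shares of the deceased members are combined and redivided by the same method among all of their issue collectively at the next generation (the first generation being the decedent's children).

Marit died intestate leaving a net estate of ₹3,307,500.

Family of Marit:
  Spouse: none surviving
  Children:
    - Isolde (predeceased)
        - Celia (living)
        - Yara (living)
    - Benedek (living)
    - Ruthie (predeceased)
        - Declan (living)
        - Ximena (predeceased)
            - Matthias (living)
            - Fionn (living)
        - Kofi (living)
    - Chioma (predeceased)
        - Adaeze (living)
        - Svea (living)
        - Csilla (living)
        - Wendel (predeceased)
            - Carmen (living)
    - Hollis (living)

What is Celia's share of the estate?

The entire ₹3,307,500 passes to the descendants.
That amount (₹3,307,500) is divided at the children's generation into 5 shares of ₹661,500. Benedek and Hollis each take ₹661,500. The 3 shares of the deceased (Isolde, Ruthie, and Chioma) are combined into a pool of ₹1,984,500.
That pool (₹1,984,500) is divided at the grandchildren's generation into 9 shares of ₹220,500. Celia, Yara, Declan, Kofi, Adaeze, Svea, and Csilla each take ₹220,500. The 2 shares of the deceased (Ximena and Wendel) are combined into a pool of ₹441,000.
That pool (₹441,000) is divided at the great-grandchildren's generation equally among Matthias, Fionn, and Carmen: ₹147,000 each.

Celia receives ₹220,500.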